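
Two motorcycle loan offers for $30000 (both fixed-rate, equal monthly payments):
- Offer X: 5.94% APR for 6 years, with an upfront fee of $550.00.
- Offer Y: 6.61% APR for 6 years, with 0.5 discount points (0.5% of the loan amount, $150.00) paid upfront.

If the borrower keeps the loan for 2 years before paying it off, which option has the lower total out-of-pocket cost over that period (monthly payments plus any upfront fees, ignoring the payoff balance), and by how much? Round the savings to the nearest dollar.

Offer Y by $171

Offer X: at 5.94% the monthly rate is 0.0049500, so the payment is 30,000 × 0.0049500 / (1 − 1.0049500^−72) = $496.34.
Offer Y: monthly rate = 6.61%/12 = 0.0055083; payment = 30,000 × 0.0055083 / (1 − (1+0.0055083)^−72) = $505.87.
Over 24 months: Offer X costs 24 × $496.34 + $550.00 = $12,462.16; Offer Y costs 24 × $505.87 + $150.00 = $12,290.88.
Offer Y is cheaper by $12,462.16 − $12,290.88 = $171.28.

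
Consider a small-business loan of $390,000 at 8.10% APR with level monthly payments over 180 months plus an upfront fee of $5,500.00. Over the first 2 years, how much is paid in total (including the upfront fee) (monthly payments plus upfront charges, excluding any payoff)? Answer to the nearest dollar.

At 8.10% the monthly rate is 0.0067500, so the payment is 390,000 × 0.0067500 / (1 − 1.0067500^−180) = $3,749.59.
Total outlay = 24 × $3,749.59 + $5,500.00 = $95,490.16.

$95,490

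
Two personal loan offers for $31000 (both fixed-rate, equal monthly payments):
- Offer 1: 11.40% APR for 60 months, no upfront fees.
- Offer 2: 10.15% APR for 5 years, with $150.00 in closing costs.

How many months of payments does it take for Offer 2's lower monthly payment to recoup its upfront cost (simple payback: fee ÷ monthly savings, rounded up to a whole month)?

Offer 1: at 11.40% the monthly rate is 0.0095000, so the payment is 31,000 × 0.0095000 / (1 − 1.0095000^−60) = $680.22.
Offer 2: monthly rate = 10.15%/12 = 0.0084583; payment = 31,000 × 0.0084583 / (1 − (1+0.0084583)^−60) = $660.95.
Monthly savings = $680.22 − $660.95 = $19.27.
Break-even = $150.00 / $19.27 = 7.78 → 8 months.

8 months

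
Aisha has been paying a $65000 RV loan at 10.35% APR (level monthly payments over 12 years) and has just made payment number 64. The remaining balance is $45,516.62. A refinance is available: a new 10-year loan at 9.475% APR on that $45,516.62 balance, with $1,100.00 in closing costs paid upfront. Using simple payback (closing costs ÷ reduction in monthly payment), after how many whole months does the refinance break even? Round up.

6 months

Current payment = 65,000 × 10.35%/12 / (1 − (1+0.0086250)^−144) = $790.00.
Refinanced payment = 45,516.62 × 0.0078958 / (1 − (1+0.0078958)^−120) = $588.35.
Monthly savings = $790.00 − $588.35 = $201.65.
Break-even = $1,100.00 / $201.65 = 5.45 → 6 months.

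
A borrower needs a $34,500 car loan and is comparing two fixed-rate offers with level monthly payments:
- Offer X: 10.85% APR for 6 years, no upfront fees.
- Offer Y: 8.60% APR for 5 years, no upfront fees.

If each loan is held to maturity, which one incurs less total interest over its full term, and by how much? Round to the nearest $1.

Offer Y by $4,521

Offer X: at 10.85% the monthly rate is 0.0090417, so the payment is 34,500 × 0.0090417 / (1 − 1.0090417^−72) = $654.03.
Total interest on Offer X = 72 × $654.03 − $34,500 = $12,590.16.
Offer Y: monthly rate = 8.6%/12 = 0.0071667; payment = 34,500 × 0.0071667 / (1 − (1+0.0071667)^−60) = $709.48.
Total interest on Offer Y = 60 × $709.48 − $34,500 = $8,068.80.
Offer Y is lower by $4,521.36.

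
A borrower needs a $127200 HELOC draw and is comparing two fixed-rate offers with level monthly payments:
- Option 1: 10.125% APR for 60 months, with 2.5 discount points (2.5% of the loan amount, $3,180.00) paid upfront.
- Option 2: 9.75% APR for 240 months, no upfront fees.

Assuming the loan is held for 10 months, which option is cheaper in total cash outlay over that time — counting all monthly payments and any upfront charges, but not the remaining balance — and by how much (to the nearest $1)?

Option 1: at 10.125% the monthly rate is 0.0084375, so the payment is 127,200 × 0.0084375 / (1 − 1.0084375^−60) = $2,710.45.
Option 2: at 9.75% the monthly rate is 0.0081250, so the payment is 127,200 × 0.0081250 / (1 − 1.0081250^−240) = $1,206.51.
Over 10 months: Option 1 costs 10 × $2,710.45 + $3,180.00 = $30,284.50; Option 2 costs 10 × $1,206.51 = $12,065.10.
Option 2 is cheaper by $30,284.50 − $12,065.10 = $18,219.40.

Option 2 by $18,219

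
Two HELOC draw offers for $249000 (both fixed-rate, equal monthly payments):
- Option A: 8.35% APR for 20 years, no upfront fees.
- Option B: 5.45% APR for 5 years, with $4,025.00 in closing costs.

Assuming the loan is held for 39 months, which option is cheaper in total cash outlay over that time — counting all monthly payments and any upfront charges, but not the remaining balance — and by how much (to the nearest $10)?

Option A by $105,940

Option A: monthly rate = 8.35%/12 = 0.0069583; payment = 249,000 × 0.0069583 / (1 − (1+0.0069583)^−240) = $2,137.30.
Option B: at 5.45% the monthly rate is 0.0045417, so the payment is 249,000 × 0.0045417 / (1 − 1.0045417^−60) = $4,750.44.
Over 39 months: Option A costs 39 × $2,137.30 = $83,354.70; Option B costs 39 × $4,750.44 + $4,025.00 = $189,292.16.
Option A is cheaper by $189,292.16 − $83,354.70 = $105,937.46.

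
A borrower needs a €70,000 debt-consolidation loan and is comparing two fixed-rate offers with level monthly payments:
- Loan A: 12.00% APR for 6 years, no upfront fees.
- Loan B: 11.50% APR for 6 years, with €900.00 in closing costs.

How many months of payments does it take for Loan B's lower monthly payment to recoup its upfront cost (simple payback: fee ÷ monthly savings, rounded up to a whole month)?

50 months

Loan A: at 12.00% the monthly rate is 0.0100000, so the payment is 70,000 × 0.0100000 / (1 − 1.0100000^−72) = €1,368.51.
Loan B: at 11.50% the monthly rate is 0.0095833, so the payment is 70,000 × 0.0095833 / (1 − 1.0095833^−72) = €1,350.38.
Monthly savings = €1,368.51 − €1,350.38 = €18.13.
Break-even = €900.00 / €18.13 = 49.64 → 50 months.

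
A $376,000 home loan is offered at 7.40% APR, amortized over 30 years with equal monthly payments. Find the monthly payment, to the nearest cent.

$2,603.35

Monthly rate = 7.4%/12 = 0.0061667; payment = 376,000 × 0.0061667 / (1 − (1+0.0061667)^−360) = $2,603.35.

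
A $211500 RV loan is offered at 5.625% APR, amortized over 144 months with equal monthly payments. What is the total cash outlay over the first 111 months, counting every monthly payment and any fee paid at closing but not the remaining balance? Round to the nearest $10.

At 5.625% the monthly rate is 0.0046875, so the payment is 211,500 × 0.0046875 / (1 − 1.0046875^−144) = $2,023.11.
Total outlay = 111 × $2,023.11 = $224,565.21.

$224,570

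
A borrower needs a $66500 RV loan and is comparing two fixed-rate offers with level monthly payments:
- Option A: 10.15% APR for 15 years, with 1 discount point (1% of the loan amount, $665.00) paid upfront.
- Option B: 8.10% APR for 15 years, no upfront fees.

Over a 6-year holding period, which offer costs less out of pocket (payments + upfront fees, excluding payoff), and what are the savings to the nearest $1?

Option A: at 10.15% the monthly rate is 0.0084583, so the payment is 66,500 × 0.0084583 / (1 − 1.0084583^−180) = $720.73.
Option B: monthly rate = 8.1%/12 = 0.0067500; payment = 66,500 × 0.0067500 / (1 − (1+0.0067500)^−180) = $639.35.
Over 72 months: Option A costs 72 × $720.73 + $665.00 = $52,557.56; Option B costs 72 × $639.35 = $46,033.20.
Option B is cheaper by $52,557.56 − $46,033.20 = $6,524.36.

Option B by $6,524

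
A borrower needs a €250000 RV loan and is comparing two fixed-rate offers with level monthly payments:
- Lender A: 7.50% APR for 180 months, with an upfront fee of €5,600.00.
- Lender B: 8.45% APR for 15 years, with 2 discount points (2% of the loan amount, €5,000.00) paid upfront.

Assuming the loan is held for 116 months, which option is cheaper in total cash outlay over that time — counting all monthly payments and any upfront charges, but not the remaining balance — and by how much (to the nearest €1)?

Lender A by €15,292

Lender A: at 7.50% the monthly rate is 0.0062500, so the payment is 250,000 × 0.0062500 / (1 − 1.0062500^−180) = €2,317.53.
Lender B: at 8.45% the monthly rate is 0.0070417, so the payment is 250,000 × 0.0070417 / (1 − 1.0070417^−180) = €2,454.53.
Over 116 months: Lender A costs 116 × €2,317.53 + €5,600.00 = €274,433.48; Lender B costs 116 × €2,454.53 + €5,000.00 = €289,725.48.
Lender A is cheaper by €289,725.48 − €274,433.48 = €15,292.00.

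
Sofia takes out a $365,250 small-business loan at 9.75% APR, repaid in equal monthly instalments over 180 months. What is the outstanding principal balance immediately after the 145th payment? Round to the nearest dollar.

With monthly rate i = 9.75%/12 = 0.0081250, the balance after k of n payments is P · [(1+i)^n − (1+i)^k] / [(1+i)^n − 1].
(1+0.0081250)^180 = 4.29130371 and (1+0.0081250)^145 = 3.23285173, so the balance is 365,250 × (4.29130371 − 3.23285173) / (4.29130371 − 1) = $117,460.93.

$117,461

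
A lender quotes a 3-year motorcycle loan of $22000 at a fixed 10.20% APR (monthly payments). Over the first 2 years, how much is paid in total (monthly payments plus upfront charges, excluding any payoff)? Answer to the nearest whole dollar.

$17,087

Monthly rate = 10.2%/12 = 0.0085000; payment = 22,000 × 0.0085000 / (1 − (1+0.0085000)^−36) = $711.95.
Total outlay = 24 × $711.95 = $17,086.80.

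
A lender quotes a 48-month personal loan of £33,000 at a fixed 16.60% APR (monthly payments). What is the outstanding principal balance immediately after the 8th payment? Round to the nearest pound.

With monthly rate i = 16.6%/12 = 0.0138333, the balance after k of n payments is P · [(1+i)^n − (1+i)^k] / [(1+i)^n − 1].
(1+0.0138333)^48 = 1.93372705 and (1+0.0138333)^8 = 1.11617561, so the balance is 33,000 × (1.93372705 − 1.11617561) / (1.93372705 − 1) = £28,894.09.

£28,894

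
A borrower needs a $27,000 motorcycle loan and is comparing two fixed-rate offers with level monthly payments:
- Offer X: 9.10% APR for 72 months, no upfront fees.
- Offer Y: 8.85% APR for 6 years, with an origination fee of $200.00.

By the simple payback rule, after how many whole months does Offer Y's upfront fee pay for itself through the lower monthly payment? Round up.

Offer X: monthly rate = 9.1%/12 = 0.0075833; payment = 27,000 × 0.0075833 / (1 − (1+0.0075833)^−72) = $488.03.
Offer Y: at 8.85% the monthly rate is 0.0073750, so the payment is 27,000 × 0.0073750 / (1 − 1.0073750^−72) = $484.68.
Monthly savings = $488.03 − $484.68 = $3.35.
Break-even = $200.00 / $3.35 = 59.70 → 60 months.

60 months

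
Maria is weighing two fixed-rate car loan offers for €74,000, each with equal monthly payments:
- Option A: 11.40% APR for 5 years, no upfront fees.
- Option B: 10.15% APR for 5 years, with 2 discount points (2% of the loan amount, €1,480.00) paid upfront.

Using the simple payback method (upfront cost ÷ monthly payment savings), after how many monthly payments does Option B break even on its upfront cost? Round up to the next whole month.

33 months

Option A: monthly rate = 11.4%/12 = 0.0095000; payment = 74,000 × 0.0095000 / (1 − (1+0.0095000)^−60) = €1,623.74.
Option B: at 10.15% the monthly rate is 0.0084583, so the payment is 74,000 × 0.0084583 / (1 − 1.0084583^−60) = €1,577.75.
Monthly savings = €1,623.74 − €1,577.75 = €45.99.
Break-even = €1,480.00 / €45.99 = 32.18 → 33 months.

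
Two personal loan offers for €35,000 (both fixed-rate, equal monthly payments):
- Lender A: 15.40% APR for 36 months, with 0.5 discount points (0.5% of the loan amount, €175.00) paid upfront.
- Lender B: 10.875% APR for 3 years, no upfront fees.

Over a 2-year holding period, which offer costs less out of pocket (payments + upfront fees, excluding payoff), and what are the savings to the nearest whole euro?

Lender B by €2,008

Lender A: monthly rate = 15.4%/12 = 0.0128333; payment = 35,000 × 0.0128333 / (1 − (1+0.0128333)^−36) = €1,220.15.
Lender B: monthly rate = 10.875%/12 = 0.0090625; payment = 35,000 × 0.0090625 / (1 − (1+0.0090625)^−36) = €1,143.78.
Over 24 months: Lender A costs 24 × €1,220.15 + €175.00 = €29,458.60; Lender B costs 24 × €1,143.78 = €27,450.72.
Lender B is cheaper by €29,458.60 − €27,450.72 = €2,007.88.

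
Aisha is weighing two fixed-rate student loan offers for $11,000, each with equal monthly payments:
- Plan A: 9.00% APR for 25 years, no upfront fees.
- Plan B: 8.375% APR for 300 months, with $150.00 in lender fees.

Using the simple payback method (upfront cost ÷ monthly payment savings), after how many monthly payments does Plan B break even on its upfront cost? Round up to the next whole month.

33 months

Plan A: monthly rate = 9%/12 = 0.0075000; payment = 11,000 × 0.0075000 / (1 − (1+0.0075000)^−300) = $92.31.
Plan B: at 8.375% the monthly rate is 0.0069792, so the payment is 11,000 × 0.0069792 / (1 − 1.0069792^−300) = $87.65.
Monthly savings = $92.31 − $87.65 = $4.66.
Break-even = $150.00 / $4.66 = 32.19 → 33 months.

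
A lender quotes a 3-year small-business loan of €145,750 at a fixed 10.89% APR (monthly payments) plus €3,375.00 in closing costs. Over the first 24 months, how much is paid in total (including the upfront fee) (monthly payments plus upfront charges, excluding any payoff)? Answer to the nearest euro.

Monthly rate = 10.89%/12 = 0.0090750; payment = 145,750 × 0.0090750 / (1 − (1+0.0090750)^−36) = €4,764.08.
Total outlay = 24 × €4,764.08 + €3,375.00 = €117,712.92.

€117,713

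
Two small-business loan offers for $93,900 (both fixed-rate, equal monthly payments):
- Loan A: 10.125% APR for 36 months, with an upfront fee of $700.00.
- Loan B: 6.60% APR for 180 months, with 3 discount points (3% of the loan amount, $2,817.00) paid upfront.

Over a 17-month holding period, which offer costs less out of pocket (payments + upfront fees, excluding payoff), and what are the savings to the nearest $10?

Loan B by $35,490

Loan A: at 10.125% the monthly rate is 0.0084375, so the payment is 93,900 × 0.0084375 / (1 − 1.0084375^−36) = $3,035.40.
Loan B: at 6.60% the monthly rate is 0.0055000, so the payment is 93,900 × 0.0055000 / (1 − 1.0055000^−180) = $823.14.
Over 17 months: Loan A costs 17 × $3,035.40 + $700.00 = $52,301.80; Loan B costs 17 × $823.14 + $2,817.00 = $16,810.38.
Loan B is cheaper by $52,301.80 − $16,810.38 = $35,491.42.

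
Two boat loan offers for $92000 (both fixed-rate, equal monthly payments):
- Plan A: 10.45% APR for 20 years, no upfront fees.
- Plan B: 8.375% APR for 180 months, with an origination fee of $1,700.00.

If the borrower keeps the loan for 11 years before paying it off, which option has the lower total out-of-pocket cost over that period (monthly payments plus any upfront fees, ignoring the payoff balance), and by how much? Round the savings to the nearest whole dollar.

Plan A: at 10.45% the monthly rate is 0.0087083, so the payment is 92,000 × 0.0087083 / (1 − 1.0087083^−240) = $915.42.
Plan B: at 8.375% the monthly rate is 0.0069792, so the payment is 92,000 × 0.0069792 / (1 − 1.0069792^−180) = $899.23.
Over 132 months: Plan A costs 132 × $915.42 = $120,835.44; Plan B costs 132 × $899.23 + $1,700.00 = $120,398.36.
Plan B is cheaper by $120,835.44 − $120,398.36 = $437.08.

Plan B by $437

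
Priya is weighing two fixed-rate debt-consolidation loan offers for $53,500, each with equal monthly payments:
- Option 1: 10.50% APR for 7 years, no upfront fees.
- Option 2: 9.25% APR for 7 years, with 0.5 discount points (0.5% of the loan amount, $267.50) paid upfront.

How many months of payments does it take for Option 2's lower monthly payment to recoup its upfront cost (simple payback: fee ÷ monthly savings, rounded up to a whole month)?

8 months

Option 1: at 10.50% the monthly rate is 0.0087500, so the payment is 53,500 × 0.0087500 / (1 − 1.0087500^−84) = $902.05.
Option 2: at 9.25% the monthly rate is 0.0077083, so the payment is 53,500 × 0.0077083 / (1 − 1.0077083^−84) = $867.57.
Monthly savings = $902.05 − $867.57 = $34.48.
Break-even = $267.50 / $34.48 = 7.76 → 8 months.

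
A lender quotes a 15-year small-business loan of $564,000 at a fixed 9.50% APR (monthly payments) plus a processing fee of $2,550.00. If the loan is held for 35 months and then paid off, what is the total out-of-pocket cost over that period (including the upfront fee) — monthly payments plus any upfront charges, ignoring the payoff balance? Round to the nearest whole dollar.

$208,680

Monthly rate = 9.5%/12 = 0.0079167; payment = 564,000 × 0.0079167 / (1 − (1+0.0079167)^−180) = $5,889.43.
Total outlay = 35 × $5,889.43 + $2,550.00 = $208,680.05.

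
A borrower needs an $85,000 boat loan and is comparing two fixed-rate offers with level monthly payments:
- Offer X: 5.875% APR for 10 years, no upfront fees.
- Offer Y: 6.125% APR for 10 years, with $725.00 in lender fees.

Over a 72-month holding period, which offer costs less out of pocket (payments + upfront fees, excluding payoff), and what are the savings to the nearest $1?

Offer X: at 5.875% the monthly rate is 0.0048958, so the payment is 85,000 × 0.0048958 / (1 − 1.0048958^−120) = $938.35.
Offer Y: at 6.125% the monthly rate is 0.0051042, so the payment is 85,000 × 0.0051042 / (1 − 1.0051042^−120) = $949.02.
Over 72 months: Offer X costs 72 × $938.35 = $67,561.20; Offer Y costs 72 × $949.02 + $725.00 = $69,054.44.
Offer X is cheaper by $69,054.44 − $67,561.20 = $1,493.24.

Offer X by $1,493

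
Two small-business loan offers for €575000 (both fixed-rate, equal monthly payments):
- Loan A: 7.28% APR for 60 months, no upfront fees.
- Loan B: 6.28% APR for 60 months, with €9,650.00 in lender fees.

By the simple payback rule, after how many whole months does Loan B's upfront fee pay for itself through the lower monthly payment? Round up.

Loan A: monthly rate = 7.28%/12 = 0.0060667; payment = 575,000 × 0.0060667 / (1 − (1+0.0060667)^−60) = €11,461.80.
Loan B: monthly rate = 6.28%/12 = 0.0052333; payment = 575,000 × 0.0052333 / (1 − (1+0.0052333)^−60) = €11,191.38.
Monthly savings = €11,461.80 − €11,191.38 = €270.42.
Break-even = €9,650.00 / €270.42 = 35.69 → 36 months.

36 months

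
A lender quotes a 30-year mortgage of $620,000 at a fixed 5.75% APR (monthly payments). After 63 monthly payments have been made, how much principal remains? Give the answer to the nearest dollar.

$572,526

With monthly rate i = 5.75%/12 = 0.0047917, the balance after k of n payments is P · [(1+i)^n − (1+i)^k] / [(1+i)^n − 1].
(1+0.0047917)^360 = 5.58944693 and (1+0.0047917)^63 = 1.35141752, so the balance is 620,000 × (5.58944693 − 1.35141752) / (5.58944693 − 1) = $572,526.12.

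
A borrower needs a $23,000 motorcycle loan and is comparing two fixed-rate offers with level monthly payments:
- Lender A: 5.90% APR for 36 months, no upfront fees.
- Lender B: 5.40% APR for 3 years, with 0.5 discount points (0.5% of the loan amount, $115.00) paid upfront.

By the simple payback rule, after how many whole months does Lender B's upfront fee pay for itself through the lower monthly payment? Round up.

23 months

Lender A: monthly rate = 5.9%/12 = 0.0049167; payment = 23,000 × 0.0049167 / (1 − (1+0.0049167)^−36) = $698.66.
Lender B: monthly rate = 5.4%/12 = 0.0045000; payment = 23,000 × 0.0045000 / (1 − (1+0.0045000)^−36) = $693.47.
Monthly savings = $698.66 − $693.47 = $5.19.
Break-even = $115.00 / $5.19 = 22.16 → 23 months.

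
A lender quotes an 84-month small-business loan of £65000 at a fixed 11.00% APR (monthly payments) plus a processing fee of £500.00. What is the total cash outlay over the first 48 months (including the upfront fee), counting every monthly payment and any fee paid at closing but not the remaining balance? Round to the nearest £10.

£53,920

At 11.00% the monthly rate is 0.0091667, so the payment is 65,000 × 0.0091667 / (1 − 1.0091667^−84) = £1,112.96.
Total outlay = 48 × £1,112.96 + £500.00 = £53,922.08.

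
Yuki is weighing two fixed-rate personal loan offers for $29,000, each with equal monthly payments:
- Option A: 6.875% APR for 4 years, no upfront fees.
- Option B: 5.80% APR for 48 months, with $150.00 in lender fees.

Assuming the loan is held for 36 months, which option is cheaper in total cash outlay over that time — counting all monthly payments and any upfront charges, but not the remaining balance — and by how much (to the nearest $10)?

Option A: at 6.875% the monthly rate is 0.0057292, so the payment is 29,000 × 0.0057292 / (1 − 1.0057292^−48) = $692.76.
Option B: monthly rate = 5.8%/12 = 0.0048333; payment = 29,000 × 0.0048333 / (1 − (1+0.0048333)^−48) = $678.41.
Over 36 months: Option A costs 36 × $692.76 = $24,939.36; Option B costs 36 × $678.41 + $150.00 = $24,572.76.
Option B is cheaper by $24,939.36 − $24,572.76 = $366.60.

Option B by $370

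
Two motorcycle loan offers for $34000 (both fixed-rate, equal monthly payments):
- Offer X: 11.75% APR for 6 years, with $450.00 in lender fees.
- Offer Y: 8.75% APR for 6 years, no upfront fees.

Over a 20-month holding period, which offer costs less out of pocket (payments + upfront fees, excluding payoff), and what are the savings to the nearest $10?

Offer Y by $1,480

Offer X: monthly rate = 11.75%/12 = 0.0097917; payment = 34,000 × 0.0097917 / (1 − (1+0.0097917)^−72) = $660.29.
Offer Y: monthly rate = 8.75%/12 = 0.0072917; payment = 34,000 × 0.0072917 / (1 − (1+0.0072917)^−72) = $608.66.
Over 20 months: Offer X costs 20 × $660.29 + $450.00 = $13,655.80; Offer Y costs 20 × $608.66 = $12,173.20.
Offer Y is cheaper by $13,655.80 − $12,173.20 = $1,482.60.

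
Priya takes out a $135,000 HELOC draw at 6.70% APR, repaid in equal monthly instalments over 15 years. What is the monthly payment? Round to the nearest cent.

At 6.70% the monthly rate is 0.0055833, so the payment is 135,000 × 0.0055833 / (1 − 1.0055833^−180) = $1,190.89.

$1,190.89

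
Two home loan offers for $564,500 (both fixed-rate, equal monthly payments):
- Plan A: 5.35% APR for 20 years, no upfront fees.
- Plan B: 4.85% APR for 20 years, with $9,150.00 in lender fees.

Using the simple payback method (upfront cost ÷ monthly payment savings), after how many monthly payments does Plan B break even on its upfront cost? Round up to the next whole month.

Plan A: at 5.35% the monthly rate is 0.0044583, so the payment is 564,500 × 0.0044583 / (1 − 1.0044583^−240) = $3,835.46.
Plan B: monthly rate = 4.85%/12 = 0.0040417; payment = 564,500 × 0.0040417 / (1 − (1+0.0040417)^−240) = $3,678.83.
Monthly savings = $3,835.46 − $3,678.83 = $156.63.
Break-even = $9,150.00 / $156.63 = 58.42 → 59 months.

59 months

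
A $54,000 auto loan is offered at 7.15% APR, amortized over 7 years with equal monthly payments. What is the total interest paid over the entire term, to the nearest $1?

$14,793

At 7.15% the monthly rate is 0.0059583, so the payment is 54,000 × 0.0059583 / (1 − 1.0059583^−84) = $818.97.
Total paid = 84 × $818.97 = $68,793.48; interest = $68,793.48 − $54,000 = $14,793.48.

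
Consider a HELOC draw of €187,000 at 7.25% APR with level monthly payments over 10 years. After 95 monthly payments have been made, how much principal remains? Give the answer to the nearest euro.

With monthly rate i = 7.25%/12 = 0.0060417, the balance after k of n payments is P · [(1+i)^n − (1+i)^k] / [(1+i)^n − 1].
(1+0.0060417)^120 = 2.06023216 and (1+0.0060417)^95 = 1.77221726, so the balance is 187,000 × (2.06023216 − 1.77221726) / (2.06023216 − 1) = €50,799.05.

€50,799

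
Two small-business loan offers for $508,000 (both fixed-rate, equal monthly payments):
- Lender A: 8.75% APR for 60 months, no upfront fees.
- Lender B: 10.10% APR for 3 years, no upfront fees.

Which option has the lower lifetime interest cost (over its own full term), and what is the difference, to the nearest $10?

Lender A: monthly rate = 8.75%/12 = 0.0072917; payment = 508,000 × 0.0072917 / (1 − (1+0.0072917)^−60) = $10,483.71.
Total interest on Lender A = 60 × $10,483.71 − $508,000 = $121,022.60.
Lender B: monthly rate = 10.1%/12 = 0.0084167; payment = 508,000 × 0.0084167 / (1 − (1+0.0084167)^−36) = $16,415.59.
Total interest on Lender B = 36 × $16,415.59 − $508,000 = $82,961.24.
Lender B is lower by $38,061.36.

Lender B by $38,060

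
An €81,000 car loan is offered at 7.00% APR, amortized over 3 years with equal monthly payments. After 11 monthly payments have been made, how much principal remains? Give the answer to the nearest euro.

With monthly rate i = 7%/12 = 0.0058333, the balance after k of n payments is P · [(1+i)^n − (1+i)^k] / [(1+i)^n − 1].
(1+0.0058333)^36 = 1.23292559 and (1+0.0058333)^11 = 1.06607133, so the balance is 81,000 × (1.23292559 − 1.06607133) / (1.23292559 − 1) = €58,023.66.

€58,024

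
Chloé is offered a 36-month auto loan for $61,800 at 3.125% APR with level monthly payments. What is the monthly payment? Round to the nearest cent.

At 3.125% the monthly rate is 0.0026042, so the payment is 61,800 × 0.0026042 / (1 − 1.0026042^−36) = $1,800.63.

$1,800.63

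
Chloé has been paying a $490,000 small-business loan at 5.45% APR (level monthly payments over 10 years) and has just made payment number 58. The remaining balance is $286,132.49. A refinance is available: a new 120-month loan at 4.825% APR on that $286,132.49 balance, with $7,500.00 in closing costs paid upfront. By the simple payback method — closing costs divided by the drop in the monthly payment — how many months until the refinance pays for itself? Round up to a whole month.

4 months

Current payment = 490,000 × 5.45%/12 / (1 − (1+0.0045417)^−120) = $5,305.66.
Refinanced payment = 286,132.49 × 0.0040208 / (1 − (1+0.0040208)^−120) = $3,010.46.
Monthly savings = $5,305.66 − $3,010.46 = $2,295.20.
Break-even = $7,500.00 / $2,295.20 = 3.27 → 4 months.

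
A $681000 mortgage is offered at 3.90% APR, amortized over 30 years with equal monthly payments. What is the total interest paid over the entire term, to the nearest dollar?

At 3.90% the monthly rate is 0.0032500, so the payment is 681,000 × 0.0032500 / (1 − 1.0032500^−360) = $3,212.06.
Total paid = 360 × $3,212.06 = $1,156,341.60; interest = $1,156,341.60 − $681,000 = $475,341.60.

$475,342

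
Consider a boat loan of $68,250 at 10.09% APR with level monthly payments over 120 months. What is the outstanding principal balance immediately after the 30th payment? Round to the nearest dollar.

With monthly rate i = 10.09%/12 = 0.0084083, the balance after k of n payments is P · [(1+i)^n − (1+i)^k] / [(1+i)^n − 1].
(1+0.0084083)^120 = 2.73131076 and (1+0.0084083)^30 = 1.28556127, so the balance is 68,250 × (2.73131076 − 1.28556127) / (2.73131076 − 1) = $56,992.89.

$56,993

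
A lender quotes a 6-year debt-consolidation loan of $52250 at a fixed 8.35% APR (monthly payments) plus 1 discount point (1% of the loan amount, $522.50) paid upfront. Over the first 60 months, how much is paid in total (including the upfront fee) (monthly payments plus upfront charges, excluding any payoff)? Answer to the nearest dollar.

$56,027

Monthly rate = 8.35%/12 = 0.0069583; payment = 52,250 × 0.0069583 / (1 − (1+0.0069583)^−72) = $925.07.
Total outlay = 60 × $925.07 + $522.50 = $56,026.70.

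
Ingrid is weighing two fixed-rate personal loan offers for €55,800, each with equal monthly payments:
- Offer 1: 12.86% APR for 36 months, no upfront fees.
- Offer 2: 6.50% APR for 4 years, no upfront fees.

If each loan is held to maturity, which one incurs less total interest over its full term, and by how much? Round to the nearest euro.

Offer 1: at 12.86% the monthly rate is 0.0107167, so the payment is 55,800 × 0.0107167 / (1 − 1.0107167^−36) = €1,876.36.
Total interest on Offer 1 = 36 × €1,876.36 − €55,800 = €11,748.96.
Offer 2: at 6.50% the monthly rate is 0.0054167, so the payment is 55,800 × 0.0054167 / (1 − 1.0054167^−48) = €1,323.29.
Total interest on Offer 2 = 48 × €1,323.29 − €55,800 = €7,717.92.
Offer 2 is lower by €4,031.04.

Offer 2 by €4,031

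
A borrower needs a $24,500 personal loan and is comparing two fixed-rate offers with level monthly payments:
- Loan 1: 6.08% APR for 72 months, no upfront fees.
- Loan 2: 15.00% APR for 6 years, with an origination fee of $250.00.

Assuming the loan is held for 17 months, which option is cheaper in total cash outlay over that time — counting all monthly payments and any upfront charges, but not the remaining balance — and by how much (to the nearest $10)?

Loan 1: monthly rate = 6.08%/12 = 0.0050667; payment = 24,500 × 0.0050667 / (1 − (1+0.0050667)^−72) = $406.96.
Loan 2: monthly rate = 15%/12 = 0.0125000; payment = 24,500 × 0.0125000 / (1 − (1+0.0125000)^−72) = $518.05.
Over 17 months: Loan 1 costs 17 × $406.96 = $6,918.32; Loan 2 costs 17 × $518.05 + $250.00 = $9,056.85.
Loan 1 is cheaper by $9,056.85 − $6,918.32 = $2,138.53.

Loan 1 by $2,140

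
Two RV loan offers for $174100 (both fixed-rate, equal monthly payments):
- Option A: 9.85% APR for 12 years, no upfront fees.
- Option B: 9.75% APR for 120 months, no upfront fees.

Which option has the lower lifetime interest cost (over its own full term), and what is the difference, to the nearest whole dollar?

Option A: at 9.85% the monthly rate is 0.0082083, so the payment is 174,100 × 0.0082083 / (1 − 1.0082083^−144) = $2,065.57.
Total interest on Option A = 144 × $2,065.57 − $174,100 = $123,342.08.
Option B: at 9.75% the monthly rate is 0.0081250, so the payment is 174,100 × 0.0081250 / (1 − 1.0081250^−120) = $2,276.71.
Total interest on Option B = 120 × $2,276.71 − $174,100 = $99,105.20.
Option B is lower by $24,236.88.

Option B by $24,237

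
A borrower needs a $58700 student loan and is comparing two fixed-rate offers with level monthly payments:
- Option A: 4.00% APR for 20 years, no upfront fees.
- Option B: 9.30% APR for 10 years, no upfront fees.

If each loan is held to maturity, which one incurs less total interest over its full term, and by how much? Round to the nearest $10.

Option A: monthly rate = 4%/12 = 0.0033333; payment = 58,700 × 0.0033333 / (1 − (1+0.0033333)^−240) = $355.71.
Total interest on Option A = 240 × $355.71 − $58,700 = $26,670.40.
Option B: at 9.30% the monthly rate is 0.0077500, so the payment is 58,700 × 0.0077500 / (1 − 1.0077500^−120) = $753.15.
Total interest on Option B = 120 × $753.15 − $58,700 = $31,678.00.
Option A is lower by $5,007.60.

Option A by $5,010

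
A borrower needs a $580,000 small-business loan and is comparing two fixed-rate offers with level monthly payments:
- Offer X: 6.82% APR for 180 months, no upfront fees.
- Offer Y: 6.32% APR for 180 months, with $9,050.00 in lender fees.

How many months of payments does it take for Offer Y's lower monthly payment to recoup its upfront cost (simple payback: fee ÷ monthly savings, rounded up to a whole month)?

57 months

Offer X: monthly rate = 6.82%/12 = 0.0056833; payment = 580,000 × 0.0056833 / (1 − (1+0.0056833)^−180) = $5,155.01.
Offer Y: monthly rate = 6.32%/12 = 0.0052667; payment = 580,000 × 0.0052667 / (1 − (1+0.0052667)^−180) = $4,995.21.
Monthly savings = $5,155.01 − $4,995.21 = $159.80.
Break-even = $9,050.00 / $159.80 = 56.63 → 57 months.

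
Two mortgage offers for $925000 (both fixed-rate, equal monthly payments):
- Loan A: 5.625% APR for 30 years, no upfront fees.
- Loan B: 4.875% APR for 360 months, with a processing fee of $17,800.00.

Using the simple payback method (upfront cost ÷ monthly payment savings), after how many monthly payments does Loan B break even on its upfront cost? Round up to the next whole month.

42 months

Loan A: monthly rate = 5.625%/12 = 0.0046875; payment = 925,000 × 0.0046875 / (1 − (1+0.0046875)^−360) = $5,324.82.
Loan B: monthly rate = 4.875%/12 = 0.0040625; payment = 925,000 × 0.0040625 / (1 − (1+0.0040625)^−360) = $4,895.18.
Monthly savings = $5,324.82 − $4,895.18 = $429.64.
Break-even = $17,800.00 / $429.64 = 41.43 → 42 months.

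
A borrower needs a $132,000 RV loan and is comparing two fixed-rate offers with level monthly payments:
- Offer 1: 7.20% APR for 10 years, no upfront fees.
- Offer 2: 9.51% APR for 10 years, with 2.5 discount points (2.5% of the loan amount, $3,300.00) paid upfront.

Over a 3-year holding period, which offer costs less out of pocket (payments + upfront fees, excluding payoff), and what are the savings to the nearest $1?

Offer 1: monthly rate = 7.2%/12 = 0.0060000; payment = 132,000 × 0.0060000 / (1 − (1+0.0060000)^−120) = $1,546.27.
Offer 2: monthly rate = 9.51%/12 = 0.0079250; payment = 132,000 × 0.0079250 / (1 − (1+0.0079250)^−120) = $1,708.77.
Over 36 months: Offer 1 costs 36 × $1,546.27 = $55,665.72; Offer 2 costs 36 × $1,708.77 + $3,300.00 = $64,815.72.
Offer 1 is cheaper by $64,815.72 − $55,665.72 = $9,150.00.

Offer 1 by $9,150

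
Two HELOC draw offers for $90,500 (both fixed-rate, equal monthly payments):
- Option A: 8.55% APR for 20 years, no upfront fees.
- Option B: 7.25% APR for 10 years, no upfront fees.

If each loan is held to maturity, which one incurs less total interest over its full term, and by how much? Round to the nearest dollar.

Option A: monthly rate = 8.55%/12 = 0.0071250; payment = 90,500 × 0.0071250 / (1 − (1+0.0071250)^−240) = $788.25.
Total interest on Option A = 240 × $788.25 − $90,500 = $98,680.00.
Option B: at 7.25% the monthly rate is 0.0060417, so the payment is 90,500 × 0.0060417 / (1 − 1.0060417^−120) = $1,062.48.
Total interest on Option B = 120 × $1,062.48 − $90,500 = $36,997.60.
Option B is lower by $61,682.40.

Option B by $61,682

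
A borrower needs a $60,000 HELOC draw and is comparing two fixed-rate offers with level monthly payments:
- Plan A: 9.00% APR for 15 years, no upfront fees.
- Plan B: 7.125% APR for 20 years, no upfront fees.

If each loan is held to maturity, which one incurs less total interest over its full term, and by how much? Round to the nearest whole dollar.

Plan A by $3,185

Plan A: at 9.00% the monthly rate is 0.0075000, so the payment is 60,000 × 0.0075000 / (1 − 1.0075000^−180) = $608.56.
Total interest on Plan A = 180 × $608.56 − $60,000 = $49,540.80.
Plan B: at 7.125% the monthly rate is 0.0059375, so the payment is 60,000 × 0.0059375 / (1 − 1.0059375^−240) = $469.69.
Total interest on Plan B = 240 × $469.69 − $60,000 = $52,725.60.
Plan A is lower by $3,184.80.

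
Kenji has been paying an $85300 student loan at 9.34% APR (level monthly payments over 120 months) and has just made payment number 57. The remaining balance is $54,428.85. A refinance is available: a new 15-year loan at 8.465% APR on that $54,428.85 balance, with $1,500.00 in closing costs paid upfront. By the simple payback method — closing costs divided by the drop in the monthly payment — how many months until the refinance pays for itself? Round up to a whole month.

Current payment = 85,300 × 9.34%/12 / (1 − (1+0.0077833)^−120) = $1,096.30.
Refinanced payment = 54,428.85 × 0.0070542 / (1 − (1+0.0070542)^−180) = $534.87.
Monthly savings = $1,096.30 − $534.87 = $561.43.
Break-even = $1,500.00 / $561.43 = 2.67 → 3 months.

3 months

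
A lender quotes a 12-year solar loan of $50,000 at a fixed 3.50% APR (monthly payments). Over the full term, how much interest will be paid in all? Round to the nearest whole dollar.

$11,305

At 3.50% the monthly rate is 0.0029167, so the payment is 50,000 × 0.0029167 / (1 − 1.0029167^−144) = $425.73.
Total paid = 144 × $425.73 = $61,305.12; interest = $61,305.12 − $50,000 = $11,305.12.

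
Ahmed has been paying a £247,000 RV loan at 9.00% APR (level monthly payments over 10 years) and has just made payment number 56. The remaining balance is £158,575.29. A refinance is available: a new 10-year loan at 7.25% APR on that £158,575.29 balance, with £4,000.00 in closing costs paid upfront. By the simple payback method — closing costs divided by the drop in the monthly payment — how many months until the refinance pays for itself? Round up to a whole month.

Current payment = 247,000 × 9%/12 / (1 − (1+0.0075000)^−120) = £3,128.89.
Refinanced payment = 158,575.29 × 0.0060417 / (1 − (1+0.0060417)^−120) = £1,861.69.
Monthly savings = £3,128.89 − £1,861.69 = £1,267.20.
Break-even = £4,000.00 / £1,267.20 = 3.16 → 4 months.

4 months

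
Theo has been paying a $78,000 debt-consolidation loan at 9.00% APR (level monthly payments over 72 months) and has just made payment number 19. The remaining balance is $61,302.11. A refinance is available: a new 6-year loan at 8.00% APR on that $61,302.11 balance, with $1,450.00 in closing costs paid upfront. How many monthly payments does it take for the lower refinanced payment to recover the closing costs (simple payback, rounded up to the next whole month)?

Current payment = 78,000 × 9%/12 / (1 − (1+0.0075000)^−72) = $1,405.99.
Refinanced payment = 61,302.11 × 0.0066667 / (1 − (1+0.0066667)^−72) = $1,074.82.
Monthly savings = $1,405.99 − $1,074.82 = $331.17.
Break-even = $1,450.00 / $331.17 = 4.38 → 5 months.

5 months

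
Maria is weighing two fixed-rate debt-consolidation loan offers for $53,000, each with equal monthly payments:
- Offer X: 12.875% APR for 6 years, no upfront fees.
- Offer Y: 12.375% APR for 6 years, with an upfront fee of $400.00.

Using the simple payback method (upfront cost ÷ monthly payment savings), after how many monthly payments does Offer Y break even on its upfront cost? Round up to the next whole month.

29 months

Offer X: monthly rate = 12.875%/12 = 0.0107292; payment = 53,000 × 0.0107292 / (1 − (1+0.0107292)^−72) = $1,060.43.
Offer Y: monthly rate = 12.375%/12 = 0.0103125; payment = 53,000 × 0.0103125 / (1 − (1+0.0103125)^−72) = $1,046.52.
Monthly savings = $1,060.43 − $1,046.52 = $13.91.
Break-even = $400.00 / $13.91 = 28.76 → 29 months.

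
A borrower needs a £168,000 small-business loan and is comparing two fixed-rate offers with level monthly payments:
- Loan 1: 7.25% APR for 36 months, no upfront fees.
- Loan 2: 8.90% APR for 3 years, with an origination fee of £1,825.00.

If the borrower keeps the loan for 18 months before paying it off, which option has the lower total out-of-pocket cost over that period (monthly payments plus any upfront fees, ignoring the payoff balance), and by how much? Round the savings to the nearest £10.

Loan 1: at 7.25% the monthly rate is 0.0060417, so the payment is 168,000 × 0.0060417 / (1 − 1.0060417^−36) = £5,206.58.
Loan 2: monthly rate = 8.9%/12 = 0.0074167; payment = 168,000 × 0.0074167 / (1 − (1+0.0074167)^−36) = £5,334.54.
Over 18 months: Loan 1 costs 18 × £5,206.58 = £93,718.44; Loan 2 costs 18 × £5,334.54 + £1,825.00 = £97,846.72.
Loan 1 is cheaper by £97,846.72 − £93,718.44 = £4,128.28.

Loan 1 by £4,130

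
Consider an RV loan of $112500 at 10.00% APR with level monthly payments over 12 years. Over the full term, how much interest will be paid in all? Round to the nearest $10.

Monthly rate = 10%/12 = 0.0083333; payment = 112,500 × 0.0083333 / (1 − (1+0.0083333)^−144) = $1,344.46.
Total paid = 144 × $1,344.46 = $193,602.24; interest = $193,602.24 − $112,500 = $81,102.24.

$81,100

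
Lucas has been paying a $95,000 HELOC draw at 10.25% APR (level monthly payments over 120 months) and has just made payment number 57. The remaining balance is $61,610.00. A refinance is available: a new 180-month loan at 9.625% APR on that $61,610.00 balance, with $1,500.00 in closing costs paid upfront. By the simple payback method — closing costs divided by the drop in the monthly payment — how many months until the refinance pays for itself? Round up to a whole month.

3 months

Current payment = 95,000 × 10.25%/12 / (1 − (1+0.0085417)^−120) = $1,268.62.
Refinanced payment = 61,610.00 × 0.0080208 / (1 − (1+0.0080208)^−180) = $648.00.
Monthly savings = $1,268.62 − $648.00 = $620.62.
Break-even = $1,500.00 / $620.62 = 2.42 → 3 months.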